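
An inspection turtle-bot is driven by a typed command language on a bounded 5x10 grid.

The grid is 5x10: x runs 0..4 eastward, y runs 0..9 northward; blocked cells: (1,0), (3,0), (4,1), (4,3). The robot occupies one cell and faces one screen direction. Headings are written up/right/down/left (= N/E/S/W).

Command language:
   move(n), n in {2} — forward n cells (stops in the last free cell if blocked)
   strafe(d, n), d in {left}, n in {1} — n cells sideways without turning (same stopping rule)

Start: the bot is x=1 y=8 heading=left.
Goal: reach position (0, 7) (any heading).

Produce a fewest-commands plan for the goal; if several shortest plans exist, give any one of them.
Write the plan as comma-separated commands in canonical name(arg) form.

start: x=1 y=8 heading=left
t=1 strafe(left, 1) ⇒ x=1 y=7 heading=left
t=2 move(2) ⇒ x=0 y=7 heading=left
no 1-step plan works, so 2 is optimal.

strafe(left, 1), move(2)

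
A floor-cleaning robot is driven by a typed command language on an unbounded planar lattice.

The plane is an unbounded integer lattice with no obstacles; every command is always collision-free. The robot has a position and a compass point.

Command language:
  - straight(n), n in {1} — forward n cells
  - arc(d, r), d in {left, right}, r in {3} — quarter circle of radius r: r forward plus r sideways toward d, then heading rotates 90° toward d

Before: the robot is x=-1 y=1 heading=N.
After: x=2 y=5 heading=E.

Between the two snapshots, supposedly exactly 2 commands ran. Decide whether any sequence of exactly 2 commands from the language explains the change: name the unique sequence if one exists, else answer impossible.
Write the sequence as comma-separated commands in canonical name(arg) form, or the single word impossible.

straight(1), arc(right, 3)

key: order matters: swapping straight(1) and arc(right, 3) lands elsewhere
t0: x=-1 y=1 heading=N
[1] after straight(1): x=-1 y=2 heading=N
[2] after arc(right, 3): x=2 y=5 heading=E
no other 2-command option fits: unique.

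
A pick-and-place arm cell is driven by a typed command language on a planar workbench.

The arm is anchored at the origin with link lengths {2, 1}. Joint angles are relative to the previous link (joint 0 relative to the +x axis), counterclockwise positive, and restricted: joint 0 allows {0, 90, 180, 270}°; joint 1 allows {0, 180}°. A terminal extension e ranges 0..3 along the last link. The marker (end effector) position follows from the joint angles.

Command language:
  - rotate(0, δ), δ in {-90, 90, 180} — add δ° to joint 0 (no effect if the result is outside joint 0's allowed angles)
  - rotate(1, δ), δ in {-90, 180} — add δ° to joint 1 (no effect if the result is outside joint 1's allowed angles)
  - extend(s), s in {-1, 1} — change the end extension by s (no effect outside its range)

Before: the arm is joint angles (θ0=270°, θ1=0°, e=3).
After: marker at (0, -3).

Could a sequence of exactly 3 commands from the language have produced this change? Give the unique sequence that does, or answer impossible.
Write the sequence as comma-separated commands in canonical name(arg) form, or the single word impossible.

start: joint angles (θ0=270°, θ1=0°, e=3)
step 1 (extend(-1)): joint angles (θ0=270°, θ1=0°, e=2)
step 2 (extend(-1)): joint angles (θ0=270°, θ1=0°, e=1)
step 3 (extend(-1)): joint angles (θ0=270°, θ1=0°, e=0)
no rival 3-sequence matches.

extend(-1), extend(-1), extend(-1)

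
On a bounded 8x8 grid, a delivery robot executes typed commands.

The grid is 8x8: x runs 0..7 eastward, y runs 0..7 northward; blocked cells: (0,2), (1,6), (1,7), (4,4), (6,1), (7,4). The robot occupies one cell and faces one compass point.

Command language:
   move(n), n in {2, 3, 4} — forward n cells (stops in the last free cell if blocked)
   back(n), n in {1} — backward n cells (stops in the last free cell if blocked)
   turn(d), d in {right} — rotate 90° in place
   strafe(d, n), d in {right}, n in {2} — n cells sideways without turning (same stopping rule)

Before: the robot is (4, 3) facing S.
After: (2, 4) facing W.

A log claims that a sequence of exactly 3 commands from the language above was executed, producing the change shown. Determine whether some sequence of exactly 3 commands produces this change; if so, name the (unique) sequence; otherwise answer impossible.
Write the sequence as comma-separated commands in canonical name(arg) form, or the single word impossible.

key: cell and facing (now W) both changed — the 3 commands mix motion and turning
start: (4, 3) facing S
step 1 (strafe(right, 2)): (2, 3) facing S
step 2 (back(1)): (2, 4) facing S
step 3 (turn(right)): (2, 4) facing W
no other 3-command option fits: unique.

strafe(right, 2), back(1), turn(right)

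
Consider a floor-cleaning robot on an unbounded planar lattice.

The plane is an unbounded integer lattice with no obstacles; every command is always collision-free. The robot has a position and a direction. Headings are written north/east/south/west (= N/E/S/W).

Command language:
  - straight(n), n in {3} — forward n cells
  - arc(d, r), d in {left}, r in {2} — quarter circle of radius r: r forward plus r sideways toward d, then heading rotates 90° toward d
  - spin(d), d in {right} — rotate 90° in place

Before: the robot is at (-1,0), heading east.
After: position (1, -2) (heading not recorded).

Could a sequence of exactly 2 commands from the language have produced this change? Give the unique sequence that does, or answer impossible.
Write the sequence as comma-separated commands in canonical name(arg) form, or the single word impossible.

key: running arc(left, 2) before spin(right) would end elsewhere — order is forced
from: at (-1,0), heading east
1. spin(right) → at (-1,0), heading south
2. arc(left, 2) → at (1,-2), heading east
no other 2-command option fits: unique.

spin(right), arc(left, 2)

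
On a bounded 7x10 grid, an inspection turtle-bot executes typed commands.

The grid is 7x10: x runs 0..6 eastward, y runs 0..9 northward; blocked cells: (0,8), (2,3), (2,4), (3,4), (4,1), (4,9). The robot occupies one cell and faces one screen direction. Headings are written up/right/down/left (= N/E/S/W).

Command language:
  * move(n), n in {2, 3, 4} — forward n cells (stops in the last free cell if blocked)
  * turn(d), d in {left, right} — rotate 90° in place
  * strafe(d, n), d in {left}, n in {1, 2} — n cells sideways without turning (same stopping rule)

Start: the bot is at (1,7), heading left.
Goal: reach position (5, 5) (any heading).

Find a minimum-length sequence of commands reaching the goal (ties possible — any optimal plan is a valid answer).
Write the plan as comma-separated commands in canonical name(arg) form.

turn(left), strafe(left, 2), strafe(left, 2), move(2)

initial: at (1,7), heading left
1. turn(left) → at (1,7), heading down
2. strafe(left, 2) → at (3,7), heading down
3. strafe(left, 2) → at (5,7), heading down
4. move(2) → at (5,5), heading down
shorter routes all fall short; 4 is best.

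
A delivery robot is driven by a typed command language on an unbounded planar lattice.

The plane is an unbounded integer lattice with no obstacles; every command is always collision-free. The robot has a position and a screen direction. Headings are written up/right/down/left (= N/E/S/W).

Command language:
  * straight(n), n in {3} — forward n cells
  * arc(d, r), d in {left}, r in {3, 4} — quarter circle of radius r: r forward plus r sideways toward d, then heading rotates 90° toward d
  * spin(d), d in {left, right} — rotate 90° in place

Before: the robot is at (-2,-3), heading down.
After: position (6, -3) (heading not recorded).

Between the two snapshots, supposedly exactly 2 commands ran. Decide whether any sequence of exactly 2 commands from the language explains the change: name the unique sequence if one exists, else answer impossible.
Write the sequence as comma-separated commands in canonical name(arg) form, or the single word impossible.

arc(left, 4), arc(left, 4)

t0: at (-2,-3), heading down
1. arc(left, 4) → at (2,-7), heading right
2. arc(left, 4) → at (6,-3), heading up
all 25 alternatives checked — unique.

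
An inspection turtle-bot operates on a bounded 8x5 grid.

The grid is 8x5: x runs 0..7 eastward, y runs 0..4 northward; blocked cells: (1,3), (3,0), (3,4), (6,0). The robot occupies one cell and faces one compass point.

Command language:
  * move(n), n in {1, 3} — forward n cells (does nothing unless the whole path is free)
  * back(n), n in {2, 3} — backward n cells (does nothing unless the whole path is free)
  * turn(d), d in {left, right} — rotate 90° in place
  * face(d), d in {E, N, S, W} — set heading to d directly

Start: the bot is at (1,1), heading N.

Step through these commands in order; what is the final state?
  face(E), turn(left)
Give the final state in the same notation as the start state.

at (1,1), heading N

t0: at (1,1), heading N
t=1 face(E) ⇒ at (1,1), heading E
t=2 turn(left) ⇒ at (1,1), heading N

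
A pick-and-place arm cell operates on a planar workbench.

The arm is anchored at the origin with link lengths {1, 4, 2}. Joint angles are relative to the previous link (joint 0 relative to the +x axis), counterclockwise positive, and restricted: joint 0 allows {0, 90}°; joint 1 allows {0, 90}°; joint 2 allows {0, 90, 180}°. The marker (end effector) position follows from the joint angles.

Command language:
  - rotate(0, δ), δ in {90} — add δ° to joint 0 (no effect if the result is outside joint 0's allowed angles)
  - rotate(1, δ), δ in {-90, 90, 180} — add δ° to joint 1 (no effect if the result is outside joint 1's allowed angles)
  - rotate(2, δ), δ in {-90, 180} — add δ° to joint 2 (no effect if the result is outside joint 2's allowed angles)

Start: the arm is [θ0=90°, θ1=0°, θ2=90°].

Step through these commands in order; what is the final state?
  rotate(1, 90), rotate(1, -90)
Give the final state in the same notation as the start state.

[θ0=90°, θ1=0°, θ2=90°]

from: [θ0=90°, θ1=0°, θ2=90°]
1. rotate(1, 90) → [θ0=90°, θ1=90°, θ2=90°]
2. rotate(1, -90) → [θ0=90°, θ1=0°, θ2=90°]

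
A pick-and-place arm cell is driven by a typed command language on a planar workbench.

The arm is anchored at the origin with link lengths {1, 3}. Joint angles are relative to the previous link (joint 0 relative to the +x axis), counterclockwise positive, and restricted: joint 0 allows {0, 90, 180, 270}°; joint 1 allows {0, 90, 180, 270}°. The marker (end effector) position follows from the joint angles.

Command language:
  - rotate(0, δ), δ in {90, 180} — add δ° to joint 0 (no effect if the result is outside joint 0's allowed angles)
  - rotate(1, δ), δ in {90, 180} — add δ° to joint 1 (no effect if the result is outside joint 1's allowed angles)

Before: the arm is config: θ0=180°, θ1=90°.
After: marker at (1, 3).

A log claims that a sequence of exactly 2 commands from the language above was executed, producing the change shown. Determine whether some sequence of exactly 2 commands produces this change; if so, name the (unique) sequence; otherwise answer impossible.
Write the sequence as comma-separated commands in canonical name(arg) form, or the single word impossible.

rotate(0, 90), rotate(0, 90)

begin: config: θ0=180°, θ1=90°
t=1 rotate(0, 90) ⇒ config: θ0=270°, θ1=90°
t=2 rotate(0, 90) ⇒ config: θ0=0°, θ1=90°
no rival 2-sequence matches.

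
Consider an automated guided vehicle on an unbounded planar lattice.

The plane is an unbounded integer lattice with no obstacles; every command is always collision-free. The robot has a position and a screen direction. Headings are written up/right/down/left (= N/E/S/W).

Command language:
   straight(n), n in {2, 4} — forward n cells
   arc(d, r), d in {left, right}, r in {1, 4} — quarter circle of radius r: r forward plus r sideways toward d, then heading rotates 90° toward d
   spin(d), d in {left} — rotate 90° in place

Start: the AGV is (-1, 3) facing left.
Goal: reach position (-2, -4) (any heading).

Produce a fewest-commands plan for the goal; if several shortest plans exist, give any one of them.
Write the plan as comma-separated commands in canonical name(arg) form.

arc(left, 1), straight(2), straight(4)

begin: (-1, 3) facing left
t=1 arc(left, 1) ⇒ (-2, 2) facing down
t=2 straight(2) ⇒ (-2, 0) facing down
t=3 straight(4) ⇒ (-2, -4) facing down
shorter routes all fall short; 3 is best.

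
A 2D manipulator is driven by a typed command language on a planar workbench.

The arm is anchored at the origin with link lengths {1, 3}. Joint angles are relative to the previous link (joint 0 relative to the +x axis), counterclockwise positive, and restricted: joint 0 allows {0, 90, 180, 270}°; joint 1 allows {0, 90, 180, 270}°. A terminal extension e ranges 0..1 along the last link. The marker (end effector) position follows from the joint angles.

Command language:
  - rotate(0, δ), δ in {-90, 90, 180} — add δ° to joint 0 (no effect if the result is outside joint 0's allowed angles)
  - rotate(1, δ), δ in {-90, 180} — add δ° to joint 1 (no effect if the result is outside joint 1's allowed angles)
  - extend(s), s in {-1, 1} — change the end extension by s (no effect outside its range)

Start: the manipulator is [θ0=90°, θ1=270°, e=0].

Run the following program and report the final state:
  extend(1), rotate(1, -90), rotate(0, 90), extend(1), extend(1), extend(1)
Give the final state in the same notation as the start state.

[θ0=180°, θ1=180°, e=1]

from: [θ0=90°, θ1=270°, e=0]
t=1 extend(1) ⇒ [θ0=90°, θ1=270°, e=1]
t=2 rotate(1, -90) ⇒ [θ0=90°, θ1=180°, e=1]
t=3 rotate(0, 90) ⇒ [θ0=180°, θ1=180°, e=1]
t=4 extend(1) ⇒ [θ0=180°, θ1=180°, e=1]
t=5 extend(1) ⇒ [θ0=180°, θ1=180°, e=1]
t=6 extend(1) ⇒ [θ0=180°, θ1=180°, e=1]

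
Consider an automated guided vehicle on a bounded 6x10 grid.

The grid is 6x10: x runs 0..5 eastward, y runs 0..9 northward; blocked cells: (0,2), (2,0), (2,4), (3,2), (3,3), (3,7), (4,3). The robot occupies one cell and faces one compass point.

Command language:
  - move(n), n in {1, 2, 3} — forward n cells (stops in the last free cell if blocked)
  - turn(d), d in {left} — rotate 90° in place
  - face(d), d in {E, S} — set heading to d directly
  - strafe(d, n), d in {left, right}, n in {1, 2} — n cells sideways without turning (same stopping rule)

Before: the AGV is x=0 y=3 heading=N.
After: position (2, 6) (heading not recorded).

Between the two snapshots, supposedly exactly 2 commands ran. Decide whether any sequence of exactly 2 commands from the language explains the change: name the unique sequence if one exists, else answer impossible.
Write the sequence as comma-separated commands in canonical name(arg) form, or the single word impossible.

key: running strafe(right, 2) before move(3) would end elsewhere — order is forced
initial: x=0 y=3 heading=N
[1] after move(3): x=0 y=6 heading=N
[2] after strafe(right, 2): x=2 y=6 heading=N
all 100 alternatives checked — unique.

move(3), strafe(right, 2)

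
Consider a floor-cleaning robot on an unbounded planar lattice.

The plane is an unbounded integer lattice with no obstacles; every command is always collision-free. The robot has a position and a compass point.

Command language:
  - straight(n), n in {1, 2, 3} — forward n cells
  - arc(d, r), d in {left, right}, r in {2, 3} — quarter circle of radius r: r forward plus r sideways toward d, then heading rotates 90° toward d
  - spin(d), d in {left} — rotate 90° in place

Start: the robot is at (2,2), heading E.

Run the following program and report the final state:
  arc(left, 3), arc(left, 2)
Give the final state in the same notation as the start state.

from: at (2,2), heading E
step 1 (arc(left, 3)): at (5,5), heading N
step 2 (arc(left, 2)): at (3,7), heading W

at (3,7), heading W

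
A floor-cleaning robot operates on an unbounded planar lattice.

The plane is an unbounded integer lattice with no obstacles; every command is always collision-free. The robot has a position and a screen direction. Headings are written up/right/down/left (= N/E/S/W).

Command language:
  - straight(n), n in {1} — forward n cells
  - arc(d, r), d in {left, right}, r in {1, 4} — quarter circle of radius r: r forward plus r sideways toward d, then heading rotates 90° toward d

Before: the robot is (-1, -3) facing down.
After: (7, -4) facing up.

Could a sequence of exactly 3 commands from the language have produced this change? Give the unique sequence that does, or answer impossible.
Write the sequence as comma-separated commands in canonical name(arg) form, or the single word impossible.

key: cell and facing (now N) both changed — the 3 commands mix motion and turning
initial: (-1, -3) facing down
1. straight(1) → (-1, -4) facing down
2. arc(left, 4) → (3, -8) facing right
3. arc(left, 4) → (7, -4) facing up
no rival 3-sequence matches.

straight(1), arc(left, 4), arc(left, 4)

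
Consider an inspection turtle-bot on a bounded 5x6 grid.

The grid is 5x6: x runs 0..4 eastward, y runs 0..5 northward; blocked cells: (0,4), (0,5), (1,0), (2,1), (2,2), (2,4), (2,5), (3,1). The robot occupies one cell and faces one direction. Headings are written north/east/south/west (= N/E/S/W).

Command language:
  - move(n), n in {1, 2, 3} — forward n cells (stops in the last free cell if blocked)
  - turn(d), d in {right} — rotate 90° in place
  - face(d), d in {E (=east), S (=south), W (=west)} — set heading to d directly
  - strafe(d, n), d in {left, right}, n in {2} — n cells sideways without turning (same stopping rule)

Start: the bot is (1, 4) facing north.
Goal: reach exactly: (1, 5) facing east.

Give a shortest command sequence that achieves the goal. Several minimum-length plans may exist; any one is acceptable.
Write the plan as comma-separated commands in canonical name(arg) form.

move(1), face(E)

initial: (1, 4) facing north
step 1 (move(1)): (1, 5) facing north
step 2 (face(E)): (1, 5) facing east
nothing shorter than 2 reaches the goal.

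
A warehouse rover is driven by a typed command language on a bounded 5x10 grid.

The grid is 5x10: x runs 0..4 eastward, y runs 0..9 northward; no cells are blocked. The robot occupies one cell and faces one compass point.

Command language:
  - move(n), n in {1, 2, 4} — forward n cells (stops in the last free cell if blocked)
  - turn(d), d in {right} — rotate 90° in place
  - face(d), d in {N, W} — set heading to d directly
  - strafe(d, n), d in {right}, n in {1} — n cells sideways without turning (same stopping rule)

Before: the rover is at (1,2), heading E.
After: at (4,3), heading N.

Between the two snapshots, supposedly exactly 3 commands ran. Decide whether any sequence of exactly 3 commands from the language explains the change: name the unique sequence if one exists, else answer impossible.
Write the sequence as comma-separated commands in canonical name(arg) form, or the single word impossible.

move(4), face(N), move(1)

key: order matters: swapping move(4) and move(1) lands elsewhere
from: at (1,2), heading E
t=1 move(4) ⇒ at (4,2), heading E
t=2 face(N) ⇒ at (4,2), heading N
t=3 move(1) ⇒ at (4,3), heading N
no rival 3-sequence matches.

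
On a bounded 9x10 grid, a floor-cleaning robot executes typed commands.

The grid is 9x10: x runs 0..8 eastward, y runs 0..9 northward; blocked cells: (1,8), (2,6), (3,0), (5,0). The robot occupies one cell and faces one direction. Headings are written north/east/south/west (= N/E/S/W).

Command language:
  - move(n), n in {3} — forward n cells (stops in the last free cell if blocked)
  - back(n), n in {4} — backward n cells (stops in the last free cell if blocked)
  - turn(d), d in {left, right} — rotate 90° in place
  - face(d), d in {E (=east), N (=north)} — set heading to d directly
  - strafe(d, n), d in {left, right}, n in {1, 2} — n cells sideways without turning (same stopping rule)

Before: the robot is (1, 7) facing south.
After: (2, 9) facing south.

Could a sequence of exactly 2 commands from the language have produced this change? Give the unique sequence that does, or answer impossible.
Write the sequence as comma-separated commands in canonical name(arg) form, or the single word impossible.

strafe(left, 1), back(4)

key: heading stays S — no command in the sequence turns
t0: (1, 7) facing south
t=1 strafe(left, 1) ⇒ (2, 7) facing south
t=2 back(4) ⇒ (2, 9) facing south
uniquely the one of 100 2-step routes that fits.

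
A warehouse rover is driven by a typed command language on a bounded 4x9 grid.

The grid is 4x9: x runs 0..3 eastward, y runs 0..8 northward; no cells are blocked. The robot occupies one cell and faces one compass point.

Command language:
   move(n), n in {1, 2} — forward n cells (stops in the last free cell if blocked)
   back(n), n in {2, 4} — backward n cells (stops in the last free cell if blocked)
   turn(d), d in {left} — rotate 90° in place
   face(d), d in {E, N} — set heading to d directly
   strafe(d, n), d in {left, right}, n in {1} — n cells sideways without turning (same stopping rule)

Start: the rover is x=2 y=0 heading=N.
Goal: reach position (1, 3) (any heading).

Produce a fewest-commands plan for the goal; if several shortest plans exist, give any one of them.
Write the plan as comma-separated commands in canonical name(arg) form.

move(1), strafe(left, 1), move(2)

start: x=2 y=0 heading=N
1. move(1) → x=2 y=1 heading=N
2. strafe(left, 1) → x=1 y=1 heading=N
3. move(2) → x=1 y=3 heading=N
no 2-step plan works, so 3 is optimal.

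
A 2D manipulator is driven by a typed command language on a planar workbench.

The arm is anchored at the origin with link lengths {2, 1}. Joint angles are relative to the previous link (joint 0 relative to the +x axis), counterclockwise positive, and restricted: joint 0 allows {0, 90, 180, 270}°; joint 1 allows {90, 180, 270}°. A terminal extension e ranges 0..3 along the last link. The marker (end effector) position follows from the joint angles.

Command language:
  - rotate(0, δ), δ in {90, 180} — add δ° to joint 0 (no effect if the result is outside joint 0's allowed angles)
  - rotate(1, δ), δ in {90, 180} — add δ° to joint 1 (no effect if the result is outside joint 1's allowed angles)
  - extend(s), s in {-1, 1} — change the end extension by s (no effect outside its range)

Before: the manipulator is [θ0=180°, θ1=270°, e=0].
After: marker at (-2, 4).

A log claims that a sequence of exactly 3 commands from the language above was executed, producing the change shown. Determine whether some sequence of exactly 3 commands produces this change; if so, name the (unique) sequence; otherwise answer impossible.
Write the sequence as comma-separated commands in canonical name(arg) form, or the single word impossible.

from: [θ0=180°, θ1=270°, e=0]
1. extend(1) → [θ0=180°, θ1=270°, e=1]
2. extend(1) → [θ0=180°, θ1=270°, e=2]
3. extend(1) → [θ0=180°, θ1=270°, e=3]
no other 3-command option fits: unique.

extend(1), extend(1), extend(1)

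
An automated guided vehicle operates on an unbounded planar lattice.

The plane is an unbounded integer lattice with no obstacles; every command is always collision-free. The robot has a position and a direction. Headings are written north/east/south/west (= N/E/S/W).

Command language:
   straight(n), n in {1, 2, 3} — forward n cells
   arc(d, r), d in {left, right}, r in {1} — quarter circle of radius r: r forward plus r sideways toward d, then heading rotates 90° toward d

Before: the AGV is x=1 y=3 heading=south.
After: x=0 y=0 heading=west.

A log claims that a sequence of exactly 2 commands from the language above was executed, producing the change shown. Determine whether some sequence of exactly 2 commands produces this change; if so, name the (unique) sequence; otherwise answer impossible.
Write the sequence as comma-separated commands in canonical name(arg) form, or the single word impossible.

key: order matters: swapping straight(2) and arc(right, 1) lands elsewhere
start: x=1 y=3 heading=south
1. straight(2) → x=1 y=1 heading=south
2. arc(right, 1) → x=0 y=0 heading=west
uniquely the one of 25 2-step routes that fits.

straight(2), arc(right, 1)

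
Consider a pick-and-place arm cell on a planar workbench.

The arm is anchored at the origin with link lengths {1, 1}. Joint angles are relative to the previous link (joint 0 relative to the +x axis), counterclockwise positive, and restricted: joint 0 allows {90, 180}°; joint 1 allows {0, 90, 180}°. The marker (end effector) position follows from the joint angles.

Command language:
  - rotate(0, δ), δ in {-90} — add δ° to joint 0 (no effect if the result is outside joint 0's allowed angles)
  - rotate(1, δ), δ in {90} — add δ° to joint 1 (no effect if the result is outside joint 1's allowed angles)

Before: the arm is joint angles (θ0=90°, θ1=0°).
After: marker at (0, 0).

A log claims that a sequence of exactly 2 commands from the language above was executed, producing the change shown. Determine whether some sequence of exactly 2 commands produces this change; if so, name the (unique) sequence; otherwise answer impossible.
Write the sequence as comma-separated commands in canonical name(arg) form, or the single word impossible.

start: joint angles (θ0=90°, θ1=0°)
[1] after rotate(1, 90): joint angles (θ0=90°, θ1=90°)
[2] after rotate(1, 90): joint angles (θ0=90°, θ1=180°)
uniquely the one of 4 2-step routes that fits.

rotate(1, 90), rotate(1, 90)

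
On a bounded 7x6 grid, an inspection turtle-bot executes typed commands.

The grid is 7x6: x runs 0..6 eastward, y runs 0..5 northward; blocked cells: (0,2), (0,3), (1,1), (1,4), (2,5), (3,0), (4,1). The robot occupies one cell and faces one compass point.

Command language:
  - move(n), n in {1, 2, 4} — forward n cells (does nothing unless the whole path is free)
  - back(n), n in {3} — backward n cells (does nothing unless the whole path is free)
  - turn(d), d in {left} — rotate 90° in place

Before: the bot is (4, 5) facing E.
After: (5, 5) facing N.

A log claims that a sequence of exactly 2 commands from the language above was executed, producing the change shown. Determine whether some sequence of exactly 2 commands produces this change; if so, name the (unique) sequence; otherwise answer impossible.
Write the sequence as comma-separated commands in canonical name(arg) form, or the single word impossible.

move(1), turn(left)

key: position moved to (5,5) AND the heading swung to N — translation plus rotation needed
t0: (4, 5) facing E
1. move(1) → (5, 5) facing E
2. turn(left) → (5, 5) facing N
uniquely the one of 25 2-step routes that fits.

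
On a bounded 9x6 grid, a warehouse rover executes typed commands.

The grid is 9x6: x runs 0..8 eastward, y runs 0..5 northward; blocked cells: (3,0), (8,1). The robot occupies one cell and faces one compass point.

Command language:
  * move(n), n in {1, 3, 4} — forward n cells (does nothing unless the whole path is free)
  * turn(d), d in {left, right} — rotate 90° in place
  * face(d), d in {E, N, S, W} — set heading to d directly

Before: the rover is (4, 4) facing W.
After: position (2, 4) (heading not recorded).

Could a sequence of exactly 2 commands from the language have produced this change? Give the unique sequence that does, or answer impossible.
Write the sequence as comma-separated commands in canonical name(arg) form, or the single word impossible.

move(1), move(1)

begin: (4, 4) facing W
t=1 move(1) ⇒ (3, 4) facing W
t=2 move(1) ⇒ (2, 4) facing W
no other 2-command option fits: unique.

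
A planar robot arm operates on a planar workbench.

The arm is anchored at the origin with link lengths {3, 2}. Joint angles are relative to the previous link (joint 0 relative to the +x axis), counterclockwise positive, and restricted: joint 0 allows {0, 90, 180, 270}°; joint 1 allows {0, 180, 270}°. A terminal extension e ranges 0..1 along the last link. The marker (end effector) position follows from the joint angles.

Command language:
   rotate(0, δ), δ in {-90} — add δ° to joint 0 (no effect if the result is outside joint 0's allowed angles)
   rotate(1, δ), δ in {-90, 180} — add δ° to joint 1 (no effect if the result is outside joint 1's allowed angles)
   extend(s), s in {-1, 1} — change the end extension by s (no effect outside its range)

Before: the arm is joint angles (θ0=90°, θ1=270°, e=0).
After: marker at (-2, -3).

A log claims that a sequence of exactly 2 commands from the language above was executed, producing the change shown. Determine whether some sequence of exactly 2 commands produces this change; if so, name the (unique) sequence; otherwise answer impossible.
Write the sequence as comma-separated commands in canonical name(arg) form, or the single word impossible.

begin: joint angles (θ0=90°, θ1=270°, e=0)
[1] after rotate(0, -90): joint angles (θ0=0°, θ1=270°, e=0)
[2] after rotate(0, -90): joint angles (θ0=270°, θ1=270°, e=0)
no rival 2-sequence matches.

rotate(0, -90), rotate(0, -90)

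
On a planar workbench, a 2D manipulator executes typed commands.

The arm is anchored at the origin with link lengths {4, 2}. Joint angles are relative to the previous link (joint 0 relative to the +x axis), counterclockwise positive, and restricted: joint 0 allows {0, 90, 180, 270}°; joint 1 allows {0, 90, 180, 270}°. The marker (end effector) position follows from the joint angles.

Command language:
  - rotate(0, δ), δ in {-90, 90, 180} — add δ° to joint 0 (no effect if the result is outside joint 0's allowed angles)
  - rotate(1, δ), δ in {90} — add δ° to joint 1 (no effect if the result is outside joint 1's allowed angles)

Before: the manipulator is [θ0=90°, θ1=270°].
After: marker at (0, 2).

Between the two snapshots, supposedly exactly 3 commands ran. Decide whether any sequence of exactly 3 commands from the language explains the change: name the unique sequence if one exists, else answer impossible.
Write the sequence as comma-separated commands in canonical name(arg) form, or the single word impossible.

rotate(1, 90), rotate(1, 90), rotate(1, 90)

t0: [θ0=90°, θ1=270°]
[1] after rotate(1, 90): [θ0=90°, θ1=0°]
[2] after rotate(1, 90): [θ0=90°, θ1=90°]
[3] after rotate(1, 90): [θ0=90°, θ1=180°]
all 64 alternatives checked — unique.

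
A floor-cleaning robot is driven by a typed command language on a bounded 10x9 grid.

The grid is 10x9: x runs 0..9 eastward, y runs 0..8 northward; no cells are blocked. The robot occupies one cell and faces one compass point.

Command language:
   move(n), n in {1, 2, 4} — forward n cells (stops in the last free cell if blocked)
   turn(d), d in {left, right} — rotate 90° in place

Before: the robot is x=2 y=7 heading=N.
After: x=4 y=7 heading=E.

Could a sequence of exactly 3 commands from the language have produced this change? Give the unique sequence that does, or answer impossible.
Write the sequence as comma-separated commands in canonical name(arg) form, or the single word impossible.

turn(right), move(1), move(1)

key: position moved to (4,7) AND the heading swung to E — translation plus rotation needed
start: x=2 y=7 heading=N
step 1 (turn(right)): x=2 y=7 heading=E
step 2 (move(1)): x=3 y=7 heading=E
step 3 (move(1)): x=4 y=7 heading=E
no rival 3-sequence matches.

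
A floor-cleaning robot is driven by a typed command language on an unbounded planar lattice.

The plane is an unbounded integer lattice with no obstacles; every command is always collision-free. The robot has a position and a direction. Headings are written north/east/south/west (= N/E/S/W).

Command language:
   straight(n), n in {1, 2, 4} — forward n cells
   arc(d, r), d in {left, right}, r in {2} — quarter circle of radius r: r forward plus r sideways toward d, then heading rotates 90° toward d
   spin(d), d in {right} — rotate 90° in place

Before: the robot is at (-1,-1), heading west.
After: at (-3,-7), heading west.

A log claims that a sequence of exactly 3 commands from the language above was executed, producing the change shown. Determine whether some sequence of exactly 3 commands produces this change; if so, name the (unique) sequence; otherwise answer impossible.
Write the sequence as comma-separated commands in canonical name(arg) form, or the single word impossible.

key: running spin(right) before arc(left, 2) would end elsewhere — order is forced
start: at (-1,-1), heading west
step 1 (arc(left, 2)): at (-3,-3), heading south
step 2 (straight(4)): at (-3,-7), heading south
step 3 (spin(right)): at (-3,-7), heading west
no other 3-command option fits: unique.

arc(left, 2), straight(4), spin(right)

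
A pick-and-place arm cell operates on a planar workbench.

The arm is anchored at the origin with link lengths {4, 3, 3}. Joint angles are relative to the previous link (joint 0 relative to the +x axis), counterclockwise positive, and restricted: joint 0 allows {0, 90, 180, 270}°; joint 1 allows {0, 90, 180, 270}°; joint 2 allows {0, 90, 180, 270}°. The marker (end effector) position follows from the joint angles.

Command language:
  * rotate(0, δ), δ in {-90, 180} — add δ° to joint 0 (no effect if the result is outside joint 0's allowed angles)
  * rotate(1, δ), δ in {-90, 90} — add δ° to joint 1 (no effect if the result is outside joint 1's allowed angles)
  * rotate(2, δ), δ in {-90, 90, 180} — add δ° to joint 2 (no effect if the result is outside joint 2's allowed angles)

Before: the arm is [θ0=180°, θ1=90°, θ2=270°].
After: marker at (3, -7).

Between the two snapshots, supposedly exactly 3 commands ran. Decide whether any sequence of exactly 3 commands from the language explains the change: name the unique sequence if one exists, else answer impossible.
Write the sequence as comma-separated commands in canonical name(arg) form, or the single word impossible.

initial: [θ0=180°, θ1=90°, θ2=270°]
t=1 rotate(0, -90) ⇒ [θ0=90°, θ1=90°, θ2=270°]
t=2 rotate(0, -90) ⇒ [θ0=0°, θ1=90°, θ2=270°]
t=3 rotate(0, -90) ⇒ [θ0=270°, θ1=90°, θ2=270°]
uniquely the one of 343 3-step routes that fits.

rotate(0, -90), rotate(0, -90), rotate(0, -90)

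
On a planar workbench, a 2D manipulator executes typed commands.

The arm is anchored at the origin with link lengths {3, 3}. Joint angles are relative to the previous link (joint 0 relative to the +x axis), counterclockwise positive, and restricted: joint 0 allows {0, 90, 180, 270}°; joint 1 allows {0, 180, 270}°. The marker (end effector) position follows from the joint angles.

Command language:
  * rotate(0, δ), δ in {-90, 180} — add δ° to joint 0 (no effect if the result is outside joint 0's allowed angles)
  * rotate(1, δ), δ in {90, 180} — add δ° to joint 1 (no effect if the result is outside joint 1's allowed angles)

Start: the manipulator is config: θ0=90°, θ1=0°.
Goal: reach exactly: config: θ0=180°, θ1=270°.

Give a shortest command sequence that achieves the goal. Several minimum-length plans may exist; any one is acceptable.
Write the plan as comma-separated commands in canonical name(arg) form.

rotate(1, 180), rotate(0, 180), rotate(1, 90), rotate(0, -90)

t0: config: θ0=90°, θ1=0°
[1] after rotate(1, 180): config: θ0=90°, θ1=180°
[2] after rotate(0, 180): config: θ0=270°, θ1=180°
[3] after rotate(1, 90): config: θ0=270°, θ1=270°
[4] after rotate(0, -90): config: θ0=180°, θ1=270°
no 3-step plan works, so 4 is optimal.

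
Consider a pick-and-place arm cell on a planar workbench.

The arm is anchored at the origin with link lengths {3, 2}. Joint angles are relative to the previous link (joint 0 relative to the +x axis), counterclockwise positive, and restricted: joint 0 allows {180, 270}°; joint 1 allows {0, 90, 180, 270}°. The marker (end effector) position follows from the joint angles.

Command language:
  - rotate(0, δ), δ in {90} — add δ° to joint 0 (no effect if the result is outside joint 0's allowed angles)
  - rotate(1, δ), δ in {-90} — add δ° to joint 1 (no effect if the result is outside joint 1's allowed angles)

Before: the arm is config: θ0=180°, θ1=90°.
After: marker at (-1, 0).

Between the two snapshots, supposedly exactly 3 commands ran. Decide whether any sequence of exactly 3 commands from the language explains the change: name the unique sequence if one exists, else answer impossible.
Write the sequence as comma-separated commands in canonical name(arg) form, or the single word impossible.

rotate(1, -90), rotate(1, -90), rotate(1, -90)

start: config: θ0=180°, θ1=90°
t=1 rotate(1, -90) ⇒ config: θ0=180°, θ1=0°
t=2 rotate(1, -90) ⇒ config: θ0=180°, θ1=270°
t=3 rotate(1, -90) ⇒ config: θ0=180°, θ1=180°
no other 3-command option fits: unique.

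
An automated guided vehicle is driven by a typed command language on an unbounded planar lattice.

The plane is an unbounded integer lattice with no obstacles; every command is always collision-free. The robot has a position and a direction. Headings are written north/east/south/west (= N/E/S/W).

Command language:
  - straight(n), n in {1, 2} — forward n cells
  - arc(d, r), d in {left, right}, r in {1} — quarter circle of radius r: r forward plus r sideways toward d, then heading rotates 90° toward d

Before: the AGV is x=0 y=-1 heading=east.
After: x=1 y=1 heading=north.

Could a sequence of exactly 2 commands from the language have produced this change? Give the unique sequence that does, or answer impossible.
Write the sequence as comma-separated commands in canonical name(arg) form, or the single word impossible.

arc(left, 1), straight(1)

key: order matters: swapping arc(left, 1) and straight(1) lands elsewhere
from: x=0 y=-1 heading=east
step 1 (arc(left, 1)): x=1 y=0 heading=north
step 2 (straight(1)): x=1 y=1 heading=north
no other 2-command option fits: unique.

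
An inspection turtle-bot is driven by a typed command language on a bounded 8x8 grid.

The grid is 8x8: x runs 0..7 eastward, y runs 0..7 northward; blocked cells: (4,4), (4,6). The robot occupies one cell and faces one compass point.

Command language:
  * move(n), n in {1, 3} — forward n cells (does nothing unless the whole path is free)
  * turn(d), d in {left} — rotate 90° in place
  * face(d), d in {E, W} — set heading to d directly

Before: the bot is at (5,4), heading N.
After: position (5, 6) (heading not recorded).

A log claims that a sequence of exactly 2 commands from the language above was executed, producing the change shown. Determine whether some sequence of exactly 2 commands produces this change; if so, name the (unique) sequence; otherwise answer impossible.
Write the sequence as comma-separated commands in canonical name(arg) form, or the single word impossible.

start: at (5,4), heading N
step 1 (move(1)): at (5,5), heading N
step 2 (move(1)): at (5,6), heading N
no other 2-command option fits: unique.

move(1), move(1)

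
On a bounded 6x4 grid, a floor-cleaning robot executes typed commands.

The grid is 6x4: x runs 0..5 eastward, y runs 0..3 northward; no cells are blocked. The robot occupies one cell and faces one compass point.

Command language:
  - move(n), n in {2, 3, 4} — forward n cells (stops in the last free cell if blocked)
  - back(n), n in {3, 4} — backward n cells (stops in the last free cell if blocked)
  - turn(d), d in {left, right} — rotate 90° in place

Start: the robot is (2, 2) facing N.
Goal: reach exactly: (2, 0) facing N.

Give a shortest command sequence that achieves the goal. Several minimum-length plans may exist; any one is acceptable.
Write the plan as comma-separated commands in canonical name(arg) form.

back(3)

begin: (2, 2) facing N
step 1 (back(3)): (2, 0) facing N
no 0-step plan works, so 1 is optimal.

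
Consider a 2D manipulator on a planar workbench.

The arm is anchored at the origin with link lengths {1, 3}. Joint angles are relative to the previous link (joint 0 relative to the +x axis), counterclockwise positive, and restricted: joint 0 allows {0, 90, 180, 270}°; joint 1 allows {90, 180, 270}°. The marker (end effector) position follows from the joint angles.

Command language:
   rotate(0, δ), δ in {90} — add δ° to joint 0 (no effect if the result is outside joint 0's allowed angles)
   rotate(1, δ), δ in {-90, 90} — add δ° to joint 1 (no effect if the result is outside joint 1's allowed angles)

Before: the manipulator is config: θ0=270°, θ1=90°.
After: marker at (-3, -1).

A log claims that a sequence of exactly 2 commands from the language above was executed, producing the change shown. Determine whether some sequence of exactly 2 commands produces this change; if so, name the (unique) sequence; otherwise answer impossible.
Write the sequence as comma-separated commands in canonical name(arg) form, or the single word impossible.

rotate(1, 90), rotate(1, 90)

begin: config: θ0=270°, θ1=90°
1. rotate(1, 90) → config: θ0=270°, θ1=180°
2. rotate(1, 90) → config: θ0=270°, θ1=270°
uniquely the one of 9 2-step routes that fits.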